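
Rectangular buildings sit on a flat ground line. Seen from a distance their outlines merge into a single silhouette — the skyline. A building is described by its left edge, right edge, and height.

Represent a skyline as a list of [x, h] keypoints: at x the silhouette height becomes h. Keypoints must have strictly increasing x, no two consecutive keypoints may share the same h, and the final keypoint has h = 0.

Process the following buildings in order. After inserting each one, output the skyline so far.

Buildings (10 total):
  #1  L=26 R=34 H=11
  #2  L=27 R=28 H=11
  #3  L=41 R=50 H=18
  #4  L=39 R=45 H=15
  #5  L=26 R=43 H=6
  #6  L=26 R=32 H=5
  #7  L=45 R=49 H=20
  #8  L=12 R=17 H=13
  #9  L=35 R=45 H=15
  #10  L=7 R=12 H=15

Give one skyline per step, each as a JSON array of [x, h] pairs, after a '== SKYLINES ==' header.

== SKYLINES ==
[[26,11],[34,0]]
[[26,11],[34,0]]
[[26,11],[34,0],[41,18],[50,0]]
[[26,11],[34,0],[39,15],[41,18],[50,0]]
[[26,11],[34,6],[39,15],[41,18],[50,0]]
[[26,11],[34,6],[39,15],[41,18],[50,0]]
[[26,11],[34,6],[39,15],[41,18],[45,20],[49,18],[50,0]]
[[12,13],[17,0],[26,11],[34,6],[39,15],[41,18],[45,20],[49,18],[50,0]]
[[12,13],[17,0],[26,11],[34,6],[35,15],[41,18],[45,20],[49,18],[50,0]]
[[7,15],[12,13],[17,0],[26,11],[34,6],[35,15],[41,18],[45,20],[49,18],[50,0]]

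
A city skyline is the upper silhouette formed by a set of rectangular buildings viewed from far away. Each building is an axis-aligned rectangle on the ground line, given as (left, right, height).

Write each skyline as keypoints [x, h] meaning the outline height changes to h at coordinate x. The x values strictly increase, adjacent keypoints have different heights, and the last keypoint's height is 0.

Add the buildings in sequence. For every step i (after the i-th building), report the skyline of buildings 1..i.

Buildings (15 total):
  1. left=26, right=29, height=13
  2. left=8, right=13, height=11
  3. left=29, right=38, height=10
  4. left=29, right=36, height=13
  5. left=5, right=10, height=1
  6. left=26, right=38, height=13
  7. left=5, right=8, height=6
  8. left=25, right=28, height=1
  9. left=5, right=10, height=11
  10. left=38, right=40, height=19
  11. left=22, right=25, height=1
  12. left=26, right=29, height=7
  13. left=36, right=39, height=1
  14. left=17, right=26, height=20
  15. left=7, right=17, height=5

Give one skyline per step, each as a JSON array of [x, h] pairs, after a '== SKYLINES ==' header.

== SKYLINES ==
[[26,13],[29,0]]
[[8,11],[13,0],[26,13],[29,0]]
[[8,11],[13,0],[26,13],[29,10],[38,0]]
[[8,11],[13,0],[26,13],[36,10],[38,0]]
[[5,1],[8,11],[13,0],[26,13],[36,10],[38,0]]
[[5,1],[8,11],[13,0],[26,13],[38,0]]
[[5,6],[8,11],[13,0],[26,13],[38,0]]
[[5,6],[8,11],[13,0],[25,1],[26,13],[38,0]]
[[5,11],[13,0],[25,1],[26,13],[38,0]]
[[5,11],[13,0],[25,1],[26,13],[38,19],[40,0]]
[[5,11],[13,0],[22,1],[26,13],[38,19],[40,0]]
[[5,11],[13,0],[22,1],[26,13],[38,19],[40,0]]
[[5,11],[13,0],[22,1],[26,13],[38,19],[40,0]]
[[5,11],[13,0],[17,20],[26,13],[38,19],[40,0]]
[[5,11],[13,5],[17,20],[26,13],[38,19],[40,0]]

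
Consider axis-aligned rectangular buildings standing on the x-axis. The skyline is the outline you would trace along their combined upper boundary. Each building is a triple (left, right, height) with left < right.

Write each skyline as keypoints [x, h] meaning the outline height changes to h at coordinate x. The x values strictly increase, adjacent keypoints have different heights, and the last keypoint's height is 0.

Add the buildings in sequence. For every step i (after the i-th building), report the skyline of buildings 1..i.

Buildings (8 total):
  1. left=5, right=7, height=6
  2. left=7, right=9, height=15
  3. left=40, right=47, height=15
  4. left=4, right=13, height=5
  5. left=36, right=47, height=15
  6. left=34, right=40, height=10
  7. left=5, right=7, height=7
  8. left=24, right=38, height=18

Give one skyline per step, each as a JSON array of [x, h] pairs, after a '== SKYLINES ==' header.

== SKYLINES ==
[[5,6],[7,0]]
[[5,6],[7,15],[9,0]]
[[5,6],[7,15],[9,0],[40,15],[47,0]]
[[4,5],[5,6],[7,15],[9,5],[13,0],[40,15],[47,0]]
[[4,5],[5,6],[7,15],[9,5],[13,0],[36,15],[47,0]]
[[4,5],[5,6],[7,15],[9,5],[13,0],[34,10],[36,15],[47,0]]
[[4,5],[5,7],[7,15],[9,5],[13,0],[34,10],[36,15],[47,0]]
[[4,5],[5,7],[7,15],[9,5],[13,0],[24,18],[38,15],[47,0]]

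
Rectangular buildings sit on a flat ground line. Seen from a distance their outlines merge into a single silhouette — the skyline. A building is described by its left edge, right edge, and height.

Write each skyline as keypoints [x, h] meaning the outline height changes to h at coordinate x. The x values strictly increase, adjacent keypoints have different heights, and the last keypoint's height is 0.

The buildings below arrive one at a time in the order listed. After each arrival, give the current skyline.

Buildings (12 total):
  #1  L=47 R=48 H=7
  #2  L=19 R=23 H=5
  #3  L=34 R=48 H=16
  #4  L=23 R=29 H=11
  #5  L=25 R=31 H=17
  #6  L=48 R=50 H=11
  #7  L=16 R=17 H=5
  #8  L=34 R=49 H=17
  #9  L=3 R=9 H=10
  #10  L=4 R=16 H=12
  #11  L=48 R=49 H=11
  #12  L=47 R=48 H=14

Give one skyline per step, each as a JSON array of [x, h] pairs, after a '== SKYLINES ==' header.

== SKYLINES ==
[[47,7],[48,0]]
[[19,5],[23,0],[47,7],[48,0]]
[[19,5],[23,0],[34,16],[48,0]]
[[19,5],[23,11],[29,0],[34,16],[48,0]]
[[19,5],[23,11],[25,17],[31,0],[34,16],[48,0]]
[[19,5],[23,11],[25,17],[31,0],[34,16],[48,11],[50,0]]
[[16,5],[17,0],[19,5],[23,11],[25,17],[31,0],[34,16],[48,11],[50,0]]
[[16,5],[17,0],[19,5],[23,11],[25,17],[31,0],[34,17],[49,11],[50,0]]
[[3,10],[9,0],[16,5],[17,0],[19,5],[23,11],[25,17],[31,0],[34,17],[49,11],[50,0]]
[[3,10],[4,12],[16,5],[17,0],[19,5],[23,11],[25,17],[31,0],[34,17],[49,11],[50,0]]
[[3,10],[4,12],[16,5],[17,0],[19,5],[23,11],[25,17],[31,0],[34,17],[49,11],[50,0]]
[[3,10],[4,12],[16,5],[17,0],[19,5],[23,11],[25,17],[31,0],[34,17],[49,11],[50,0]]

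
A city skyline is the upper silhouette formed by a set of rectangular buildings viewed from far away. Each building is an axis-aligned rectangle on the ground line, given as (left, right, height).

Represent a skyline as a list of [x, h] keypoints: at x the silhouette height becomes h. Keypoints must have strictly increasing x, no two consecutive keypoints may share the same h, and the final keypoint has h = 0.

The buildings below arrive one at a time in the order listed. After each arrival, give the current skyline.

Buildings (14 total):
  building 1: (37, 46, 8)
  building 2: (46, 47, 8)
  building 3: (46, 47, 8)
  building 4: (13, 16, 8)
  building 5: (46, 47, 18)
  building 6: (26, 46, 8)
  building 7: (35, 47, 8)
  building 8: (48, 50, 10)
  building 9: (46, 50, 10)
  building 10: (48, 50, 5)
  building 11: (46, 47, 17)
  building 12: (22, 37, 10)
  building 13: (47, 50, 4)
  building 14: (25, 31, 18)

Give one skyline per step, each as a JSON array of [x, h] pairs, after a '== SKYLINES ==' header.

== SKYLINES ==
[[37,8],[46,0]]
[[37,8],[47,0]]
[[37,8],[47,0]]
[[13,8],[16,0],[37,8],[47,0]]
[[13,8],[16,0],[37,8],[46,18],[47,0]]
[[13,8],[16,0],[26,8],[46,18],[47,0]]
[[13,8],[16,0],[26,8],[46,18],[47,0]]
[[13,8],[16,0],[26,8],[46,18],[47,0],[48,10],[50,0]]
[[13,8],[16,0],[26,8],[46,18],[47,10],[50,0]]
[[13,8],[16,0],[26,8],[46,18],[47,10],[50,0]]
[[13,8],[16,0],[26,8],[46,18],[47,10],[50,0]]
[[13,8],[16,0],[22,10],[37,8],[46,18],[47,10],[50,0]]
[[13,8],[16,0],[22,10],[37,8],[46,18],[47,10],[50,0]]
[[13,8],[16,0],[22,10],[25,18],[31,10],[37,8],[46,18],[47,10],[50,0]]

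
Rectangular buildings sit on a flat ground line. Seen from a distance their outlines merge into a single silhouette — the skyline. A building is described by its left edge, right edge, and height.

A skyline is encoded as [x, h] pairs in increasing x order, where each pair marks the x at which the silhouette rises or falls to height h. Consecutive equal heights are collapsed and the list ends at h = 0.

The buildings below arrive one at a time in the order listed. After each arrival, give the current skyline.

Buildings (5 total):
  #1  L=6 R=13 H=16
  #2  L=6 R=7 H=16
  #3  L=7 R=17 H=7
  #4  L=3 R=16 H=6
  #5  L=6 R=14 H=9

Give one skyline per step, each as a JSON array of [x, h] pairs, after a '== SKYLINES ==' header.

== SKYLINES ==
[[6,16],[13,0]]
[[6,16],[13,0]]
[[6,16],[13,7],[17,0]]
[[3,6],[6,16],[13,7],[17,0]]
[[3,6],[6,16],[13,9],[14,7],[17,0]]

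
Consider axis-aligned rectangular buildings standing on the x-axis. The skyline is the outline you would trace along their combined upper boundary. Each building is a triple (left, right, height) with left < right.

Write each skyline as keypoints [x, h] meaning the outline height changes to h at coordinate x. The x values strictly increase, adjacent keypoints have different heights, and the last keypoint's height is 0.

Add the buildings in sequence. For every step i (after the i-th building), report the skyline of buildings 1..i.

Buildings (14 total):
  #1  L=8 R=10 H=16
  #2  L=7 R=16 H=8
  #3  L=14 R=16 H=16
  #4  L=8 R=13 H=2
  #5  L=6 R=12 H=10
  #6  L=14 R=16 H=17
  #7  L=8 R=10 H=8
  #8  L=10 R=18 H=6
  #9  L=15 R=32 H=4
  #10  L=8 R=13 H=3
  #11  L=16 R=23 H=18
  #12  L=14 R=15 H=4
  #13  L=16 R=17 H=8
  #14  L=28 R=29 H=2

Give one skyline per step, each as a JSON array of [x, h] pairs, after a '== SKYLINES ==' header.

== SKYLINES ==
[[8,16],[10,0]]
[[7,8],[8,16],[10,8],[16,0]]
[[7,8],[8,16],[10,8],[14,16],[16,0]]
[[7,8],[8,16],[10,8],[14,16],[16,0]]
[[6,10],[8,16],[10,10],[12,8],[14,16],[16,0]]
[[6,10],[8,16],[10,10],[12,8],[14,17],[16,0]]
[[6,10],[8,16],[10,10],[12,8],[14,17],[16,0]]
[[6,10],[8,16],[10,10],[12,8],[14,17],[16,6],[18,0]]
[[6,10],[8,16],[10,10],[12,8],[14,17],[16,6],[18,4],[32,0]]
[[6,10],[8,16],[10,10],[12,8],[14,17],[16,6],[18,4],[32,0]]
[[6,10],[8,16],[10,10],[12,8],[14,17],[16,18],[23,4],[32,0]]
[[6,10],[8,16],[10,10],[12,8],[14,17],[16,18],[23,4],[32,0]]
[[6,10],[8,16],[10,10],[12,8],[14,17],[16,18],[23,4],[32,0]]
[[6,10],[8,16],[10,10],[12,8],[14,17],[16,18],[23,4],[32,0]]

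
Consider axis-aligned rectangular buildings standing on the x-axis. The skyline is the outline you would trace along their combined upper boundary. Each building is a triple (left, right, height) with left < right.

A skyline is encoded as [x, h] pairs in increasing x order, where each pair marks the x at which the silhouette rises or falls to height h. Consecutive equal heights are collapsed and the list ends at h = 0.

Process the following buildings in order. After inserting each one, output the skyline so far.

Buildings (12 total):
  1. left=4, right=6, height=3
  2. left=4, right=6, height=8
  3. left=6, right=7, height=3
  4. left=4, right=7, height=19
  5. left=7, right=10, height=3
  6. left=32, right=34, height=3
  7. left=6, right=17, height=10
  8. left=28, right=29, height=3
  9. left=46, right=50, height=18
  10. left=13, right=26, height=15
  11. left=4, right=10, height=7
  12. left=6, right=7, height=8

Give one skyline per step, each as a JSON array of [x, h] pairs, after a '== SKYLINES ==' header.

== SKYLINES ==
[[4,3],[6,0]]
[[4,8],[6,0]]
[[4,8],[6,3],[7,0]]
[[4,19],[7,0]]
[[4,19],[7,3],[10,0]]
[[4,19],[7,3],[10,0],[32,3],[34,0]]
[[4,19],[7,10],[17,0],[32,3],[34,0]]
[[4,19],[7,10],[17,0],[28,3],[29,0],[32,3],[34,0]]
[[4,19],[7,10],[17,0],[28,3],[29,0],[32,3],[34,0],[46,18],[50,0]]
[[4,19],[7,10],[13,15],[26,0],[28,3],[29,0],[32,3],[34,0],[46,18],[50,0]]
[[4,19],[7,10],[13,15],[26,0],[28,3],[29,0],[32,3],[34,0],[46,18],[50,0]]
[[4,19],[7,10],[13,15],[26,0],[28,3],[29,0],[32,3],[34,0],[46,18],[50,0]]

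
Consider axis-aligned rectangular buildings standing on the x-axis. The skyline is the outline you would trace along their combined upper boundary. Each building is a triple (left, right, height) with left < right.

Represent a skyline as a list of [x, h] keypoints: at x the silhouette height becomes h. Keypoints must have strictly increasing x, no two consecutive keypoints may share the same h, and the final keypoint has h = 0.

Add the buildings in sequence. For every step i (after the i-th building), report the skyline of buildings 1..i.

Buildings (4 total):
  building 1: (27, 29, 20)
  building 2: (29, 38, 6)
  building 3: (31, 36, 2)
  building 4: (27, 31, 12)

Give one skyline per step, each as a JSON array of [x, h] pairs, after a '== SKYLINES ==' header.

== SKYLINES ==
[[27,20],[29,0]]
[[27,20],[29,6],[38,0]]
[[27,20],[29,6],[38,0]]
[[27,20],[29,12],[31,6],[38,0]]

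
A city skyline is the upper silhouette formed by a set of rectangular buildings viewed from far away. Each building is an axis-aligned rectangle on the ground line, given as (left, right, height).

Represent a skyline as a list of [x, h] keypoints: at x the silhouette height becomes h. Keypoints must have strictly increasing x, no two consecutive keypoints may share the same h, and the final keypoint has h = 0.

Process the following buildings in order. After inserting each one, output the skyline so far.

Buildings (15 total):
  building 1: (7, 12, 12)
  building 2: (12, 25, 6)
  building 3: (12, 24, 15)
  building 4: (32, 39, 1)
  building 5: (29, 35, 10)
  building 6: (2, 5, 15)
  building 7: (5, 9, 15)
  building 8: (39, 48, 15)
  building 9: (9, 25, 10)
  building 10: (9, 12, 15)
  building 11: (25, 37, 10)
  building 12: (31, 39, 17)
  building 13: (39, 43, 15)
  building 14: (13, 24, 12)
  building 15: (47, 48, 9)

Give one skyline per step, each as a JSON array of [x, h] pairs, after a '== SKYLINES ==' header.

== SKYLINES ==
[[7,12],[12,0]]
[[7,12],[12,6],[25,0]]
[[7,12],[12,15],[24,6],[25,0]]
[[7,12],[12,15],[24,6],[25,0],[32,1],[39,0]]
[[7,12],[12,15],[24,6],[25,0],[29,10],[35,1],[39,0]]
[[2,15],[5,0],[7,12],[12,15],[24,6],[25,0],[29,10],[35,1],[39,0]]
[[2,15],[9,12],[12,15],[24,6],[25,0],[29,10],[35,1],[39,0]]
[[2,15],[9,12],[12,15],[24,6],[25,0],[29,10],[35,1],[39,15],[48,0]]
[[2,15],[9,12],[12,15],[24,10],[25,0],[29,10],[35,1],[39,15],[48,0]]
[[2,15],[24,10],[25,0],[29,10],[35,1],[39,15],[48,0]]
[[2,15],[24,10],[37,1],[39,15],[48,0]]
[[2,15],[24,10],[31,17],[39,15],[48,0]]
[[2,15],[24,10],[31,17],[39,15],[48,0]]
[[2,15],[24,10],[31,17],[39,15],[48,0]]
[[2,15],[24,10],[31,17],[39,15],[48,0]]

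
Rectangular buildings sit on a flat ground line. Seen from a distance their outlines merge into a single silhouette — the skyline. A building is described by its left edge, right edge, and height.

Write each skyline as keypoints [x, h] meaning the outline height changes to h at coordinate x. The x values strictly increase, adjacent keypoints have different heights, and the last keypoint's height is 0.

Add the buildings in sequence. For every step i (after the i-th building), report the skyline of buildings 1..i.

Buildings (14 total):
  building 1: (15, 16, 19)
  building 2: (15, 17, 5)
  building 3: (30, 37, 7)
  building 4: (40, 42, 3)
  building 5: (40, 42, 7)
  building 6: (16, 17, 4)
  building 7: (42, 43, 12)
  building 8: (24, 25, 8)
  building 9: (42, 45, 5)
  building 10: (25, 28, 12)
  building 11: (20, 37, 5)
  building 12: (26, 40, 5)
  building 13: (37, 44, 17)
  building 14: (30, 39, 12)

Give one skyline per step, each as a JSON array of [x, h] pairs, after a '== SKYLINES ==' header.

== SKYLINES ==
[[15,19],[16,0]]
[[15,19],[16,5],[17,0]]
[[15,19],[16,5],[17,0],[30,7],[37,0]]
[[15,19],[16,5],[17,0],[30,7],[37,0],[40,3],[42,0]]
[[15,19],[16,5],[17,0],[30,7],[37,0],[40,7],[42,0]]
[[15,19],[16,5],[17,0],[30,7],[37,0],[40,7],[42,0]]
[[15,19],[16,5],[17,0],[30,7],[37,0],[40,7],[42,12],[43,0]]
[[15,19],[16,5],[17,0],[24,8],[25,0],[30,7],[37,0],[40,7],[42,12],[43,0]]
[[15,19],[16,5],[17,0],[24,8],[25,0],[30,7],[37,0],[40,7],[42,12],[43,5],[45,0]]
[[15,19],[16,5],[17,0],[24,8],[25,12],[28,0],[30,7],[37,0],[40,7],[42,12],[43,5],[45,0]]
[[15,19],[16,5],[17,0],[20,5],[24,8],[25,12],[28,5],[30,7],[37,0],[40,7],[42,12],[43,5],[45,0]]
[[15,19],[16,5],[17,0],[20,5],[24,8],[25,12],[28,5],[30,7],[37,5],[40,7],[42,12],[43,5],[45,0]]
[[15,19],[16,5],[17,0],[20,5],[24,8],[25,12],[28,5],[30,7],[37,17],[44,5],[45,0]]
[[15,19],[16,5],[17,0],[20,5],[24,8],[25,12],[28,5],[30,12],[37,17],[44,5],[45,0]]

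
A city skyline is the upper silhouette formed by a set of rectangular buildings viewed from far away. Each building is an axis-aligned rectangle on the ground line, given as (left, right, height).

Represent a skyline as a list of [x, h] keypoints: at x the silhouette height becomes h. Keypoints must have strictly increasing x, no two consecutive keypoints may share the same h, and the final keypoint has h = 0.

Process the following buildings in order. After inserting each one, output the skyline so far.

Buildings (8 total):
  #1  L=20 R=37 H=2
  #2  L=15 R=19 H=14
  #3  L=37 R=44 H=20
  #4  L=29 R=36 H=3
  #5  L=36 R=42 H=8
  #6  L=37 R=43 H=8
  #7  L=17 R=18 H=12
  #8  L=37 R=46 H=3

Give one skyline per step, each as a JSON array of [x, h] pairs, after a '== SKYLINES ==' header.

== SKYLINES ==
[[20,2],[37,0]]
[[15,14],[19,0],[20,2],[37,0]]
[[15,14],[19,0],[20,2],[37,20],[44,0]]
[[15,14],[19,0],[20,2],[29,3],[36,2],[37,20],[44,0]]
[[15,14],[19,0],[20,2],[29,3],[36,8],[37,20],[44,0]]
[[15,14],[19,0],[20,2],[29,3],[36,8],[37,20],[44,0]]
[[15,14],[19,0],[20,2],[29,3],[36,8],[37,20],[44,0]]
[[15,14],[19,0],[20,2],[29,3],[36,8],[37,20],[44,3],[46,0]]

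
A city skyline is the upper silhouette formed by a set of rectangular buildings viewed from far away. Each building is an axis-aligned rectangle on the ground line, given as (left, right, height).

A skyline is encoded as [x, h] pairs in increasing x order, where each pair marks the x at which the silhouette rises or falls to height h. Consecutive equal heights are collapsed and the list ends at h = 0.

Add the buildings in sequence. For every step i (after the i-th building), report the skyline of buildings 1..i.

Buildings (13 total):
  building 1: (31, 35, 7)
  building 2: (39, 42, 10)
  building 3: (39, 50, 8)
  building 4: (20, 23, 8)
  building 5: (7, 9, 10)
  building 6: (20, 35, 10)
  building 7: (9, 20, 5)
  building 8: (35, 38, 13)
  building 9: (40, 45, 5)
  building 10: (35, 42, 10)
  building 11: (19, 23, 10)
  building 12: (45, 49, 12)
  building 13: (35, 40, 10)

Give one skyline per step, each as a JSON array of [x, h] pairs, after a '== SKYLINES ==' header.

== SKYLINES ==
[[31,7],[35,0]]
[[31,7],[35,0],[39,10],[42,0]]
[[31,7],[35,0],[39,10],[42,8],[50,0]]
[[20,8],[23,0],[31,7],[35,0],[39,10],[42,8],[50,0]]
[[7,10],[9,0],[20,8],[23,0],[31,7],[35,0],[39,10],[42,8],[50,0]]
[[7,10],[9,0],[20,10],[35,0],[39,10],[42,8],[50,0]]
[[7,10],[9,5],[20,10],[35,0],[39,10],[42,8],[50,0]]
[[7,10],[9,5],[20,10],[35,13],[38,0],[39,10],[42,8],[50,0]]
[[7,10],[9,5],[20,10],[35,13],[38,0],[39,10],[42,8],[50,0]]
[[7,10],[9,5],[20,10],[35,13],[38,10],[42,8],[50,0]]
[[7,10],[9,5],[19,10],[35,13],[38,10],[42,8],[50,0]]
[[7,10],[9,5],[19,10],[35,13],[38,10],[42,8],[45,12],[49,8],[50,0]]
[[7,10],[9,5],[19,10],[35,13],[38,10],[42,8],[45,12],[49,8],[50,0]]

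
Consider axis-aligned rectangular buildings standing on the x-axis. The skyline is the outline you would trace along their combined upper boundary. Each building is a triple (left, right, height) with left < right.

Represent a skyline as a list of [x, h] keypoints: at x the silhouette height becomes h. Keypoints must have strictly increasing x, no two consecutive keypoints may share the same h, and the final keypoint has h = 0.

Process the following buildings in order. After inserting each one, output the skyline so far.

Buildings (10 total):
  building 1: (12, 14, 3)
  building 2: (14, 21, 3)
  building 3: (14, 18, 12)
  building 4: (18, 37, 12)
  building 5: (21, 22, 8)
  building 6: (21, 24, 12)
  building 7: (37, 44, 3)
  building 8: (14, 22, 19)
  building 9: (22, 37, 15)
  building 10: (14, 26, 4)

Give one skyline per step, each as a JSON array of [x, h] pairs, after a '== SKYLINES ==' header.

== SKYLINES ==
[[12,3],[14,0]]
[[12,3],[21,0]]
[[12,3],[14,12],[18,3],[21,0]]
[[12,3],[14,12],[37,0]]
[[12,3],[14,12],[37,0]]
[[12,3],[14,12],[37,0]]
[[12,3],[14,12],[37,3],[44,0]]
[[12,3],[14,19],[22,12],[37,3],[44,0]]
[[12,3],[14,19],[22,15],[37,3],[44,0]]
[[12,3],[14,19],[22,15],[37,3],[44,0]]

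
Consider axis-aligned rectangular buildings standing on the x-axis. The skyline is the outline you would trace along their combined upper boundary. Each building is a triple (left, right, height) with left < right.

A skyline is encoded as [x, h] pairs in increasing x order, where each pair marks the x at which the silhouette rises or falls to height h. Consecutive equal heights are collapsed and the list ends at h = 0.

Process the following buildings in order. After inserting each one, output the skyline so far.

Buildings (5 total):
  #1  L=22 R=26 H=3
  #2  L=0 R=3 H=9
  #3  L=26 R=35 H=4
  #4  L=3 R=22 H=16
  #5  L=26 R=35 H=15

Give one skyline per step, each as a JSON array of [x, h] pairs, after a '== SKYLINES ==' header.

== SKYLINES ==
[[22,3],[26,0]]
[[0,9],[3,0],[22,3],[26,0]]
[[0,9],[3,0],[22,3],[26,4],[35,0]]
[[0,9],[3,16],[22,3],[26,4],[35,0]]
[[0,9],[3,16],[22,3],[26,15],[35,0]]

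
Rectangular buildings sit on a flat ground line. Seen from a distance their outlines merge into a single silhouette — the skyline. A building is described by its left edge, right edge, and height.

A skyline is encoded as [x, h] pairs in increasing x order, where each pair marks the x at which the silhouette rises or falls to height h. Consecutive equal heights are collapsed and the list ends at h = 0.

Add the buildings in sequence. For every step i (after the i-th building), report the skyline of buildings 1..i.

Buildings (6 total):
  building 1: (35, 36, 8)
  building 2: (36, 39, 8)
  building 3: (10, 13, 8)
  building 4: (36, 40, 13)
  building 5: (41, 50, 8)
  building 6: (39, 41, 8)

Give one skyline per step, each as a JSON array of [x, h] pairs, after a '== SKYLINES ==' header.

== SKYLINES ==
[[35,8],[36,0]]
[[35,8],[39,0]]
[[10,8],[13,0],[35,8],[39,0]]
[[10,8],[13,0],[35,8],[36,13],[40,0]]
[[10,8],[13,0],[35,8],[36,13],[40,0],[41,8],[50,0]]
[[10,8],[13,0],[35,8],[36,13],[40,8],[50,0]]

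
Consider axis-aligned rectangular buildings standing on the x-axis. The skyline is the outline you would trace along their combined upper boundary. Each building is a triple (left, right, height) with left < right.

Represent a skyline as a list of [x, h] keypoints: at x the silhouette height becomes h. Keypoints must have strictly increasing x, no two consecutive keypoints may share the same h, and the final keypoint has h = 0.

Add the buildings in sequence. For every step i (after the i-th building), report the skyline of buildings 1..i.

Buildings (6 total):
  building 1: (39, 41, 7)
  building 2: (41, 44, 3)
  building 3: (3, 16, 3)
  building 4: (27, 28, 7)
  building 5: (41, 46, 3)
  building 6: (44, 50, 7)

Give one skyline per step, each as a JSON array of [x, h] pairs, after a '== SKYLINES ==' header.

== SKYLINES ==
[[39,7],[41,0]]
[[39,7],[41,3],[44,0]]
[[3,3],[16,0],[39,7],[41,3],[44,0]]
[[3,3],[16,0],[27,7],[28,0],[39,7],[41,3],[44,0]]
[[3,3],[16,0],[27,7],[28,0],[39,7],[41,3],[46,0]]
[[3,3],[16,0],[27,7],[28,0],[39,7],[41,3],[44,7],[50,0]]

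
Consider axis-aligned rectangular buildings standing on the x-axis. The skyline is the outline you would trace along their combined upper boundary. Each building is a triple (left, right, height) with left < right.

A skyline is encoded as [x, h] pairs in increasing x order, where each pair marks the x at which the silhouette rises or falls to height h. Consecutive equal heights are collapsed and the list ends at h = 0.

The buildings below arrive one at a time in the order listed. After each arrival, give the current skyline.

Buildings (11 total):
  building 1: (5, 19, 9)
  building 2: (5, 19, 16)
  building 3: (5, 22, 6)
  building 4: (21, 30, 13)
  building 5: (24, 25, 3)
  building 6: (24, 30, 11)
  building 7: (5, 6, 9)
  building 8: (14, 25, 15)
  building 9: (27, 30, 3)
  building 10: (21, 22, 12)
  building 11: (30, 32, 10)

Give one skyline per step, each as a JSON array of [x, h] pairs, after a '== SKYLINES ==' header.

== SKYLINES ==
[[5,9],[19,0]]
[[5,16],[19,0]]
[[5,16],[19,6],[22,0]]
[[5,16],[19,6],[21,13],[30,0]]
[[5,16],[19,6],[21,13],[30,0]]
[[5,16],[19,6],[21,13],[30,0]]
[[5,16],[19,6],[21,13],[30,0]]
[[5,16],[19,15],[25,13],[30,0]]
[[5,16],[19,15],[25,13],[30,0]]
[[5,16],[19,15],[25,13],[30,0]]
[[5,16],[19,15],[25,13],[30,10],[32,0]]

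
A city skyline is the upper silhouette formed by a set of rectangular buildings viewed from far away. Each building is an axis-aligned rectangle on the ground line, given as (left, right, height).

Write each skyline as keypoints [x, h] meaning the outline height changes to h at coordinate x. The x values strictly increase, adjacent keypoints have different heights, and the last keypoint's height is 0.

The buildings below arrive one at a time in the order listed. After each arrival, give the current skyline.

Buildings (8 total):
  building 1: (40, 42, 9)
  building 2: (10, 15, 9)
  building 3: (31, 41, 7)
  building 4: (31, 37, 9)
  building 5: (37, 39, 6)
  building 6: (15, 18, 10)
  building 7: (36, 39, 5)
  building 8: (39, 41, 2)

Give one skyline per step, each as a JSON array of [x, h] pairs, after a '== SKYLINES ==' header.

== SKYLINES ==
[[40,9],[42,0]]
[[10,9],[15,0],[40,9],[42,0]]
[[10,9],[15,0],[31,7],[40,9],[42,0]]
[[10,9],[15,0],[31,9],[37,7],[40,9],[42,0]]
[[10,9],[15,0],[31,9],[37,7],[40,9],[42,0]]
[[10,9],[15,10],[18,0],[31,9],[37,7],[40,9],[42,0]]
[[10,9],[15,10],[18,0],[31,9],[37,7],[40,9],[42,0]]
[[10,9],[15,10],[18,0],[31,9],[37,7],[40,9],[42,0]]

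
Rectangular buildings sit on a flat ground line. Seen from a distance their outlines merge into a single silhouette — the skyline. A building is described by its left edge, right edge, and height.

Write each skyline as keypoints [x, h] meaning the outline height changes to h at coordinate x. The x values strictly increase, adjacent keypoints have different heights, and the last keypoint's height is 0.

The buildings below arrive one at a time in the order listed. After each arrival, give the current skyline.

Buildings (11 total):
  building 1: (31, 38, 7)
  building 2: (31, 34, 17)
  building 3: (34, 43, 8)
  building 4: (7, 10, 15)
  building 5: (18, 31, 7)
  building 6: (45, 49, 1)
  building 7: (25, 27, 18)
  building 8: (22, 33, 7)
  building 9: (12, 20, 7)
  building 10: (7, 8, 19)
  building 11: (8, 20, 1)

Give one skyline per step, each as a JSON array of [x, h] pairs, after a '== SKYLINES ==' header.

== SKYLINES ==
[[31,7],[38,0]]
[[31,17],[34,7],[38,0]]
[[31,17],[34,8],[43,0]]
[[7,15],[10,0],[31,17],[34,8],[43,0]]
[[7,15],[10,0],[18,7],[31,17],[34,8],[43,0]]
[[7,15],[10,0],[18,7],[31,17],[34,8],[43,0],[45,1],[49,0]]
[[7,15],[10,0],[18,7],[25,18],[27,7],[31,17],[34,8],[43,0],[45,1],[49,0]]
[[7,15],[10,0],[18,7],[25,18],[27,7],[31,17],[34,8],[43,0],[45,1],[49,0]]
[[7,15],[10,0],[12,7],[25,18],[27,7],[31,17],[34,8],[43,0],[45,1],[49,0]]
[[7,19],[8,15],[10,0],[12,7],[25,18],[27,7],[31,17],[34,8],[43,0],[45,1],[49,0]]
[[7,19],[8,15],[10,1],[12,7],[25,18],[27,7],[31,17],[34,8],[43,0],[45,1],[49,0]]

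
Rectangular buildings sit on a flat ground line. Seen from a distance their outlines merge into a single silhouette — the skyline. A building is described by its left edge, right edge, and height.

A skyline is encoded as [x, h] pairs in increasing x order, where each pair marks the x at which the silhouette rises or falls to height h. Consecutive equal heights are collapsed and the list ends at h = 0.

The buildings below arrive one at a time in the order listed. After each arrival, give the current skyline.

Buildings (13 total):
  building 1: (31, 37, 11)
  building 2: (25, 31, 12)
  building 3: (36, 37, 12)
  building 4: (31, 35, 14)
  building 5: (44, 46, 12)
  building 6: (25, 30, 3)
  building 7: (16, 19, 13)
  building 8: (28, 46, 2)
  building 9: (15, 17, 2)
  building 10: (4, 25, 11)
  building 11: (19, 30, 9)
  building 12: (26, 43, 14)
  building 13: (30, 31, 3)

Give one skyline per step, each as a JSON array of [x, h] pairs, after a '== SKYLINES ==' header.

== SKYLINES ==
[[31,11],[37,0]]
[[25,12],[31,11],[37,0]]
[[25,12],[31,11],[36,12],[37,0]]
[[25,12],[31,14],[35,11],[36,12],[37,0]]
[[25,12],[31,14],[35,11],[36,12],[37,0],[44,12],[46,0]]
[[25,12],[31,14],[35,11],[36,12],[37,0],[44,12],[46,0]]
[[16,13],[19,0],[25,12],[31,14],[35,11],[36,12],[37,0],[44,12],[46,0]]
[[16,13],[19,0],[25,12],[31,14],[35,11],[36,12],[37,2],[44,12],[46,0]]
[[15,2],[16,13],[19,0],[25,12],[31,14],[35,11],[36,12],[37,2],[44,12],[46,0]]
[[4,11],[16,13],[19,11],[25,12],[31,14],[35,11],[36,12],[37,2],[44,12],[46,0]]
[[4,11],[16,13],[19,11],[25,12],[31,14],[35,11],[36,12],[37,2],[44,12],[46,0]]
[[4,11],[16,13],[19,11],[25,12],[26,14],[43,2],[44,12],[46,0]]
[[4,11],[16,13],[19,11],[25,12],[26,14],[43,2],[44,12],[46,0]]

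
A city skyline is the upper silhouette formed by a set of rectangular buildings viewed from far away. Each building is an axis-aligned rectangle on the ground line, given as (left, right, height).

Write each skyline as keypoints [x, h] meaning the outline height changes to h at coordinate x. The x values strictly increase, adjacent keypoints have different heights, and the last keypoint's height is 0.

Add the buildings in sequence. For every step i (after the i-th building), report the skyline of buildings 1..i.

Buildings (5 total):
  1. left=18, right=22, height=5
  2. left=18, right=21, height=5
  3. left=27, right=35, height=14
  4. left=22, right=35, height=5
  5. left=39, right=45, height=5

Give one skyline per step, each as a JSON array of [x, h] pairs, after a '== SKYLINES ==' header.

== SKYLINES ==
[[18,5],[22,0]]
[[18,5],[22,0]]
[[18,5],[22,0],[27,14],[35,0]]
[[18,5],[27,14],[35,0]]
[[18,5],[27,14],[35,0],[39,5],[45,0]]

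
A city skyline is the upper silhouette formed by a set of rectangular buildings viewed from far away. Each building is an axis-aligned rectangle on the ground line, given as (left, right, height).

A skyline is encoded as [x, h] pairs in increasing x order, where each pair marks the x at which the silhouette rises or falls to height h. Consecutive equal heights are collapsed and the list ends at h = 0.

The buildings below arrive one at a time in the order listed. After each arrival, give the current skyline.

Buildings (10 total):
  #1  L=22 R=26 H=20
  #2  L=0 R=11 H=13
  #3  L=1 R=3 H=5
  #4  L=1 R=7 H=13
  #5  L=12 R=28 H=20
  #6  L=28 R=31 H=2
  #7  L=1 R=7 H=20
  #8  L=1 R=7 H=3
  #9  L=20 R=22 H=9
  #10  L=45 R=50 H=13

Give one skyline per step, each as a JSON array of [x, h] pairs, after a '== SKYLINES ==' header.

== SKYLINES ==
[[22,20],[26,0]]
[[0,13],[11,0],[22,20],[26,0]]
[[0,13],[11,0],[22,20],[26,0]]
[[0,13],[11,0],[22,20],[26,0]]
[[0,13],[11,0],[12,20],[28,0]]
[[0,13],[11,0],[12,20],[28,2],[31,0]]
[[0,13],[1,20],[7,13],[11,0],[12,20],[28,2],[31,0]]
[[0,13],[1,20],[7,13],[11,0],[12,20],[28,2],[31,0]]
[[0,13],[1,20],[7,13],[11,0],[12,20],[28,2],[31,0]]
[[0,13],[1,20],[7,13],[11,0],[12,20],[28,2],[31,0],[45,13],[50,0]]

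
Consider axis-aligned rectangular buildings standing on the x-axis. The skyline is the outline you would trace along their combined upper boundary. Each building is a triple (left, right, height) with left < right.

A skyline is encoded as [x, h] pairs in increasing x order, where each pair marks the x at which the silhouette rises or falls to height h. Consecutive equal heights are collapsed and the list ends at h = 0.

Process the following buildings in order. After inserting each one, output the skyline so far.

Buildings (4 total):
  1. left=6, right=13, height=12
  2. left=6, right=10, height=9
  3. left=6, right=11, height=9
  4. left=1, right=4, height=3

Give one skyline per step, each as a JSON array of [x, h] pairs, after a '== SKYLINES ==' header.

== SKYLINES ==
[[6,12],[13,0]]
[[6,12],[13,0]]
[[6,12],[13,0]]
[[1,3],[4,0],[6,12],[13,0]]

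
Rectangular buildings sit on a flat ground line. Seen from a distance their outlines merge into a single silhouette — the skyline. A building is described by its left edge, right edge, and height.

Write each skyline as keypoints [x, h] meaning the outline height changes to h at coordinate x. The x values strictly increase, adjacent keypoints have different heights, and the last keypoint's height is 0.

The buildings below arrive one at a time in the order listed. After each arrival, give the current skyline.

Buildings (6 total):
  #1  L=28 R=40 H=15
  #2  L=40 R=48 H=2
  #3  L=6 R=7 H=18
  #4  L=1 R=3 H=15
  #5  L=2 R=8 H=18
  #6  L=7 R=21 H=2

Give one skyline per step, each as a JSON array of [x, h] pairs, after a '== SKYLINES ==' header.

== SKYLINES ==
[[28,15],[40,0]]
[[28,15],[40,2],[48,0]]
[[6,18],[7,0],[28,15],[40,2],[48,0]]
[[1,15],[3,0],[6,18],[7,0],[28,15],[40,2],[48,0]]
[[1,15],[2,18],[8,0],[28,15],[40,2],[48,0]]
[[1,15],[2,18],[8,2],[21,0],[28,15],[40,2],[48,0]]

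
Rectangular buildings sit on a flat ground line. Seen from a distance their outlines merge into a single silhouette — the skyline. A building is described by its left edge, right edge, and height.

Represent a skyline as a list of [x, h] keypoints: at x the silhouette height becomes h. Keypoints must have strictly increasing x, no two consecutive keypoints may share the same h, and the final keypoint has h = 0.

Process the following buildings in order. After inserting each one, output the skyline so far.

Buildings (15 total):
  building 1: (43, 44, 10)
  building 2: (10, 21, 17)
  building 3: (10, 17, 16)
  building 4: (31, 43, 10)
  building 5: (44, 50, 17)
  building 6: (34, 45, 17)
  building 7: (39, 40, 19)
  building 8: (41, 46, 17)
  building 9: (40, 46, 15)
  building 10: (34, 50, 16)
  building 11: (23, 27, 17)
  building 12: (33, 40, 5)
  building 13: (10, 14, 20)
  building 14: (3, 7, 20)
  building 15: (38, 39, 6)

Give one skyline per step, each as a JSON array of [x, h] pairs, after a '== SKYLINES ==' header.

== SKYLINES ==
[[43,10],[44,0]]
[[10,17],[21,0],[43,10],[44,0]]
[[10,17],[21,0],[43,10],[44,0]]
[[10,17],[21,0],[31,10],[44,0]]
[[10,17],[21,0],[31,10],[44,17],[50,0]]
[[10,17],[21,0],[31,10],[34,17],[50,0]]
[[10,17],[21,0],[31,10],[34,17],[39,19],[40,17],[50,0]]
[[10,17],[21,0],[31,10],[34,17],[39,19],[40,17],[50,0]]
[[10,17],[21,0],[31,10],[34,17],[39,19],[40,17],[50,0]]
[[10,17],[21,0],[31,10],[34,17],[39,19],[40,17],[50,0]]
[[10,17],[21,0],[23,17],[27,0],[31,10],[34,17],[39,19],[40,17],[50,0]]
[[10,17],[21,0],[23,17],[27,0],[31,10],[34,17],[39,19],[40,17],[50,0]]
[[10,20],[14,17],[21,0],[23,17],[27,0],[31,10],[34,17],[39,19],[40,17],[50,0]]
[[3,20],[7,0],[10,20],[14,17],[21,0],[23,17],[27,0],[31,10],[34,17],[39,19],[40,17],[50,0]]
[[3,20],[7,0],[10,20],[14,17],[21,0],[23,17],[27,0],[31,10],[34,17],[39,19],[40,17],[50,0]]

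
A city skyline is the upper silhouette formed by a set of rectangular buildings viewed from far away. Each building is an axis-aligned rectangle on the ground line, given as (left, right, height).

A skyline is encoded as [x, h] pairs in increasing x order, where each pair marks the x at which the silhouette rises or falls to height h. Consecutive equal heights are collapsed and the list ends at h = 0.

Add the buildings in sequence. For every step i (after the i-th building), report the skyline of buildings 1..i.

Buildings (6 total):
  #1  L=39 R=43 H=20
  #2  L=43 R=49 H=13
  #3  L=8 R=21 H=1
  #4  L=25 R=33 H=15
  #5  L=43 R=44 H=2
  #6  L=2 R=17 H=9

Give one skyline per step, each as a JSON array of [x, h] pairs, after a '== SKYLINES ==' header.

== SKYLINES ==
[[39,20],[43,0]]
[[39,20],[43,13],[49,0]]
[[8,1],[21,0],[39,20],[43,13],[49,0]]
[[8,1],[21,0],[25,15],[33,0],[39,20],[43,13],[49,0]]
[[8,1],[21,0],[25,15],[33,0],[39,20],[43,13],[49,0]]
[[2,9],[17,1],[21,0],[25,15],[33,0],[39,20],[43,13],[49,0]]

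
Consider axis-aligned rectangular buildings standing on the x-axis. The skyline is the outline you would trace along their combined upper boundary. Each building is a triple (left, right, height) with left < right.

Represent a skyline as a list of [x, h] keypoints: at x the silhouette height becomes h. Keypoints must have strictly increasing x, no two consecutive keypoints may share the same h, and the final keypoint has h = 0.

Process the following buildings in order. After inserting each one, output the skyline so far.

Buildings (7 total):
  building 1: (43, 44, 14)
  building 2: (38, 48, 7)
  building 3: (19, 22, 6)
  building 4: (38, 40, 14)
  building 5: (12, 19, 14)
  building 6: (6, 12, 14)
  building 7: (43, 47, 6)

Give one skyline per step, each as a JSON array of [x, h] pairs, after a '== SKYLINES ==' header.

== SKYLINES ==
[[43,14],[44,0]]
[[38,7],[43,14],[44,7],[48,0]]
[[19,6],[22,0],[38,7],[43,14],[44,7],[48,0]]
[[19,6],[22,0],[38,14],[40,7],[43,14],[44,7],[48,0]]
[[12,14],[19,6],[22,0],[38,14],[40,7],[43,14],[44,7],[48,0]]
[[6,14],[19,6],[22,0],[38,14],[40,7],[43,14],[44,7],[48,0]]
[[6,14],[19,6],[22,0],[38,14],[40,7],[43,14],[44,7],[48,0]]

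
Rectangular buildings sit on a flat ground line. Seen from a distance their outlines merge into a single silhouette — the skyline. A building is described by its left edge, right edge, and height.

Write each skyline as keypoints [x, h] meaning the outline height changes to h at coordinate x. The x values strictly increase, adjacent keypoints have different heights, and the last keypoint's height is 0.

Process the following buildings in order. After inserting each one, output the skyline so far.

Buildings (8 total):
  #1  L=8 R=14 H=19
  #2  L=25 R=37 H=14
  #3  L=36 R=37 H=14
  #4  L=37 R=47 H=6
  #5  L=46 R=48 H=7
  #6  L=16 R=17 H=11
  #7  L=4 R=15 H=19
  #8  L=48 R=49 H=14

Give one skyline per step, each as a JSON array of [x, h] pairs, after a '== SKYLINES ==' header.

== SKYLINES ==
[[8,19],[14,0]]
[[8,19],[14,0],[25,14],[37,0]]
[[8,19],[14,0],[25,14],[37,0]]
[[8,19],[14,0],[25,14],[37,6],[47,0]]
[[8,19],[14,0],[25,14],[37,6],[46,7],[48,0]]
[[8,19],[14,0],[16,11],[17,0],[25,14],[37,6],[46,7],[48,0]]
[[4,19],[15,0],[16,11],[17,0],[25,14],[37,6],[46,7],[48,0]]
[[4,19],[15,0],[16,11],[17,0],[25,14],[37,6],[46,7],[48,14],[49,0]]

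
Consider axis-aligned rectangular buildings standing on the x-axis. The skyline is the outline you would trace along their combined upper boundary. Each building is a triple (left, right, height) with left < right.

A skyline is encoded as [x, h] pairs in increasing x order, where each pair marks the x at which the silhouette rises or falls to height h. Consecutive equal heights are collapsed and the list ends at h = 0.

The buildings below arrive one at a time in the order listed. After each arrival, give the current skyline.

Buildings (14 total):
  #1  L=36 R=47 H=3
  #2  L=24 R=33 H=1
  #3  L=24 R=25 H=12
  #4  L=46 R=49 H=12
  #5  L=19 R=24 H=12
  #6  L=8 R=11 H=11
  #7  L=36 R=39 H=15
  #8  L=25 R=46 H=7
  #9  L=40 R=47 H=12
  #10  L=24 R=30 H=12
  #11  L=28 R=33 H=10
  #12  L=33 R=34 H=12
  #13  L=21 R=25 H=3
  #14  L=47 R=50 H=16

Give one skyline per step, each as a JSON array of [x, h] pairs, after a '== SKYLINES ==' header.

== SKYLINES ==
[[36,3],[47,0]]
[[24,1],[33,0],[36,3],[47,0]]
[[24,12],[25,1],[33,0],[36,3],[47,0]]
[[24,12],[25,1],[33,0],[36,3],[46,12],[49,0]]
[[19,12],[25,1],[33,0],[36,3],[46,12],[49,0]]
[[8,11],[11,0],[19,12],[25,1],[33,0],[36,3],[46,12],[49,0]]
[[8,11],[11,0],[19,12],[25,1],[33,0],[36,15],[39,3],[46,12],[49,0]]
[[8,11],[11,0],[19,12],[25,7],[36,15],[39,7],[46,12],[49,0]]
[[8,11],[11,0],[19,12],[25,7],[36,15],[39,7],[40,12],[49,0]]
[[8,11],[11,0],[19,12],[30,7],[36,15],[39,7],[40,12],[49,0]]
[[8,11],[11,0],[19,12],[30,10],[33,7],[36,15],[39,7],[40,12],[49,0]]
[[8,11],[11,0],[19,12],[30,10],[33,12],[34,7],[36,15],[39,7],[40,12],[49,0]]
[[8,11],[11,0],[19,12],[30,10],[33,12],[34,7],[36,15],[39,7],[40,12],[49,0]]
[[8,11],[11,0],[19,12],[30,10],[33,12],[34,7],[36,15],[39,7],[40,12],[47,16],[50,0]]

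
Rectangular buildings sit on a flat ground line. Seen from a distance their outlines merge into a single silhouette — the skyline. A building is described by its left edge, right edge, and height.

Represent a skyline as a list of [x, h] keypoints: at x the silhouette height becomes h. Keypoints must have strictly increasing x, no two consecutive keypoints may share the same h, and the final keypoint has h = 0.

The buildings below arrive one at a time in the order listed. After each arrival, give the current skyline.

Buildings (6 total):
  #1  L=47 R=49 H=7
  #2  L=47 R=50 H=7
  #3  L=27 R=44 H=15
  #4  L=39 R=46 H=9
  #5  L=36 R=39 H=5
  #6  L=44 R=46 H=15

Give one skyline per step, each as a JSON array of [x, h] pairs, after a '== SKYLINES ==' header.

== SKYLINES ==
[[47,7],[49,0]]
[[47,7],[50,0]]
[[27,15],[44,0],[47,7],[50,0]]
[[27,15],[44,9],[46,0],[47,7],[50,0]]
[[27,15],[44,9],[46,0],[47,7],[50,0]]
[[27,15],[46,0],[47,7],[50,0]]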